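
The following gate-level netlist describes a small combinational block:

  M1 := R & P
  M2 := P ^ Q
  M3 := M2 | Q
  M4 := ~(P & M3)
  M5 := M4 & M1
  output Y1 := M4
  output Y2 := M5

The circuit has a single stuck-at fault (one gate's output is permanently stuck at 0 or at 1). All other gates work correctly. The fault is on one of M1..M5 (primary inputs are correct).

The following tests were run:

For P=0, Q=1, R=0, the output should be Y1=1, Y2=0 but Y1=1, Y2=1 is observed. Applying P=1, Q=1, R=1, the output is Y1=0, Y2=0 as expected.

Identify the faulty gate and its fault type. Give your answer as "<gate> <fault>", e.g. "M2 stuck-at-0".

M1 stuck-at-1

Fault-free values for test 1 (P=0, Q=1, R=0): M1=0, M2=1, M3=1, M4=1, M5=0, giving Y1=1, Y2=0. Observed Y1=1, Y2=1.
Test 1: faults giving observed Y1=1, Y2=1 are {M1 stuck-at-1, M5 stuck-at-1}.
Test 2 (P=1, Q=1, R=1): fault-free M1=1, M2=0, M3=1, M4=0, M5=0 → Y1=0, Y2=0; observed Y1=0, Y2=0. Eliminates M5 stuck-at-1.
Only M1 stuck-at-1 is consistent with every test.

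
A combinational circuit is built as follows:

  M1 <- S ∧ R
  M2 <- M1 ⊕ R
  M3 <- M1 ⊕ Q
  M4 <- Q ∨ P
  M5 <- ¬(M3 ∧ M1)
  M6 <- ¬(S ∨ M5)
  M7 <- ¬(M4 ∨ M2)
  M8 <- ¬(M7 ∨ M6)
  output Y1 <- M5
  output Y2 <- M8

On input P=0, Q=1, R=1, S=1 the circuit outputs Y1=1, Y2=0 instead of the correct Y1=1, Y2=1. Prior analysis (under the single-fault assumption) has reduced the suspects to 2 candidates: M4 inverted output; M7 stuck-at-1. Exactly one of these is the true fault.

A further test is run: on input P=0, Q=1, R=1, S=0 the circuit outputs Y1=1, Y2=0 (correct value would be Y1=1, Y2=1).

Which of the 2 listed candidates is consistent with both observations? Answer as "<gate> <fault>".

Evaluate each candidate on input P=0, Q=1, R=1, S=0:
  M4 inverted output: M1=0, M2=1, M3=1, M4=0 [inverted output], M5=1, M6=0, M7=0, M8=1 → Y1=1, Y2=1 — eliminated
  M7 stuck-at-1: M1=0, M2=1, M3=1, M4=1, M5=1, M6=0, M7=1 [stuck-at-1], M8=0 → Y1=1, Y2=0 — matches
Only M7 stuck-at-1 reproduces the observed Y1=1, Y2=0.

M7 stuck-at-1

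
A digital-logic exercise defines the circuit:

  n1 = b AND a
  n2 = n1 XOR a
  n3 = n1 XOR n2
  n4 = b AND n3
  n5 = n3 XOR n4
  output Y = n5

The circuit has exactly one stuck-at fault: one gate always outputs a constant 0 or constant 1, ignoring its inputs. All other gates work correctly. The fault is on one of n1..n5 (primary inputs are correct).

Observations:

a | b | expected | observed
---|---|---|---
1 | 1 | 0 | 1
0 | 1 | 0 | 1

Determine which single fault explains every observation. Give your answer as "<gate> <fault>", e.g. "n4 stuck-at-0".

Fault-free values for test 1 (a=1, b=1): n1=1, n2=0, n3=1, n4=1, n5=0, giving Y=0. Observed 1.
Test 1: faults giving observed 1 are {n4 stuck-at-0, n5 stuck-at-1}.
Test 2 (a=0, b=1): fault-free n1=0, n2=0, n3=0, n4=0, n5=0 → 0; observed 1. Eliminates n4 stuck-at-0.
Only n5 stuck-at-1 is consistent with every test.

n5 stuck-at-1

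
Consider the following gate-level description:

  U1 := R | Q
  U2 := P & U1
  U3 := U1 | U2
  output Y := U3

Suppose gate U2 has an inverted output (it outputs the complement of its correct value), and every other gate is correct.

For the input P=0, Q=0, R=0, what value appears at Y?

1

Propagate with U2 forced: U1=0, U2=1 [inverted output], U3=1.
So Y = 1. (Without the fault it would be 0.)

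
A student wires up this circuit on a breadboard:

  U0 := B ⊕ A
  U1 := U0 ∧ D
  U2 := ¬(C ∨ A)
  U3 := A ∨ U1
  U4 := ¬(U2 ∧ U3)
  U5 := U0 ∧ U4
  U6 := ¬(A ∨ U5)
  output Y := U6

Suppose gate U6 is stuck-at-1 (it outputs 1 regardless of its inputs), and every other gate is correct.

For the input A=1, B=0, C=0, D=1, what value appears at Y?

Propagate with U6 forced: U0=1, U1=1, U2=0, U3=1, U4=1, U5=1, U6=1 [stuck-at-1].
So Y = 1. (Without the fault it would be 0.)

1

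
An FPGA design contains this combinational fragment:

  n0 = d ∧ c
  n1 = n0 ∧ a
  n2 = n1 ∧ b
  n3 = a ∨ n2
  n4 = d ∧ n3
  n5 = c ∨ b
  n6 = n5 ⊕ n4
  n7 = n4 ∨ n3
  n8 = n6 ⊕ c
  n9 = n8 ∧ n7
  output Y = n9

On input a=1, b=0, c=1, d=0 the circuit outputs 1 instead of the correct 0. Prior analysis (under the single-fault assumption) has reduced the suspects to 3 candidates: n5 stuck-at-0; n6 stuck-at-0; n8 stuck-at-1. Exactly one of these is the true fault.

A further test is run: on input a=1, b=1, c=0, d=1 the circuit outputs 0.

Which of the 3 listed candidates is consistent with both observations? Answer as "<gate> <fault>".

n6 stuck-at-0

Evaluate each candidate on input a=1, b=1, c=0, d=1:
  n5 stuck-at-0: n0=0, n1=0, n2=0, n3=1, n4=1, n5=0 [stuck-at-0], n6=1, n7=1, n8=1, n9=1 → 1 — eliminated
  n6 stuck-at-0: n0=0, n1=0, n2=0, n3=1, n4=1, n5=1, n6=0 [stuck-at-0], n7=1, n8=0, n9=0 → 0 — matches
  n8 stuck-at-1: n0=0, n1=0, n2=0, n3=1, n4=1, n5=1, n6=0, n7=1, n8=1 [stuck-at-1], n9=1 → 1 — eliminated
Only n6 stuck-at-0 reproduces the observed 0.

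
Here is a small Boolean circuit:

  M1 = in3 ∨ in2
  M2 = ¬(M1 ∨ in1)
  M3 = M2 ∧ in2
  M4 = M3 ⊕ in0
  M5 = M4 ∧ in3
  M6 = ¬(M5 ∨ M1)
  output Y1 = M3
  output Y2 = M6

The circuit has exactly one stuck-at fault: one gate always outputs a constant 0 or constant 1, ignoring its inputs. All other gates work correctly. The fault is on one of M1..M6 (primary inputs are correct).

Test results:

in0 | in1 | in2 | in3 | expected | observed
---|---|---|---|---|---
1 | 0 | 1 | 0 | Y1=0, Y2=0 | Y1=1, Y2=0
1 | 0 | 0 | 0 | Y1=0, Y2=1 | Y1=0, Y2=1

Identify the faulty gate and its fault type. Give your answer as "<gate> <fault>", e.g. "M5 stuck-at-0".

M2 stuck-at-1

Fault-free values for test 1 (in0=1, in1=0, in2=1, in3=0): M1=1, M2=0, M3=0, M4=1, M5=0, M6=0, giving Y1=0, Y2=0. Observed Y1=1, Y2=0.
Test 1: faults giving observed Y1=1, Y2=0 are {M2 stuck-at-1, M3 stuck-at-1}.
Test 2 (in0=1, in1=0, in2=0, in3=0): fault-free M1=0, M2=1, M3=0, M4=1, M5=0, M6=1 → Y1=0, Y2=1; observed Y1=0, Y2=1. Eliminates M3 stuck-at-1.
Only M2 stuck-at-1 is consistent with every test.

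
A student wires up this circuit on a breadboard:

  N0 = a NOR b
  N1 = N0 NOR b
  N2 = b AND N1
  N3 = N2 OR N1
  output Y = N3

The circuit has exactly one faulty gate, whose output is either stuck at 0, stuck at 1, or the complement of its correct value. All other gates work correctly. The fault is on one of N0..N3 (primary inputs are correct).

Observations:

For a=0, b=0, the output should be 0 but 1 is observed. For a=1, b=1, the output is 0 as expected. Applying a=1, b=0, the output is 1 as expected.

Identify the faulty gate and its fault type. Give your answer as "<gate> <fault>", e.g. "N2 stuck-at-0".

Fault-free values for test 1 (a=0, b=0): N0=1, N1=0, N2=0, N3=0, giving Y=0. Observed 1.
Test 1: faults giving observed 1 are {N0 stuck-at-0, N0 inverted output, N1 stuck-at-1, N1 inverted output, N2 stuck-at-1, N2 inverted output, N3 stuck-at-1, N3 inverted output}.
Test 2 (a=1, b=1): fault-free N0=0, N1=0, N2=0, N3=0 → 0; observed 0. Eliminates N1 stuck-at-1, N1 inverted output, N2 stuck-at-1, N2 inverted output, N3 stuck-at-1, N3 inverted output.
Test 3 (a=1, b=0): fault-free N0=0, N1=1, N2=0, N3=1 → 1; observed 1. Eliminates N0 inverted output.
Only N0 stuck-at-0 is consistent with every test.

N0 stuck-at-0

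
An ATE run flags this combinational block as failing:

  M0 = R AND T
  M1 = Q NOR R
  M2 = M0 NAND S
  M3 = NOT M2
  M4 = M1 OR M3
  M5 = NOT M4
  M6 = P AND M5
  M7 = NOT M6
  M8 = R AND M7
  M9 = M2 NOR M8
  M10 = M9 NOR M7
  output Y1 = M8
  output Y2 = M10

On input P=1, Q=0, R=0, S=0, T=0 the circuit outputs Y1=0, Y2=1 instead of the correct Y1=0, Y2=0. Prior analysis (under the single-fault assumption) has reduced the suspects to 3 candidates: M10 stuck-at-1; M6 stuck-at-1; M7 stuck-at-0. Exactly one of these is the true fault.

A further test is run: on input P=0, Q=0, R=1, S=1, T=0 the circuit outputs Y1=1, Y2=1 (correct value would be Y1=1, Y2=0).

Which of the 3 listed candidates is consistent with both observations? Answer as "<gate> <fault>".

M10 stuck-at-1

Evaluate each candidate on input P=0, Q=0, R=1, S=1, T=0:
  M10 stuck-at-1: M0=0, M1=0, M2=1, M3=0, M4=0, M5=1, M6=0, M7=1, M8=1, M9=0, M10=1 [stuck-at-1] → Y1=1, Y2=1 — matches
  M6 stuck-at-1: M0=0, M1=0, M2=1, M3=0, M4=0, M5=1, M6=1 [stuck-at-1], M7=0, M8=0, M9=0, M10=1 → Y1=0, Y2=1 — eliminated
  M7 stuck-at-0: M0=0, M1=0, M2=1, M3=0, M4=0, M5=1, M6=0, M7=0 [stuck-at-0], M8=0, M9=0, M10=1 → Y1=0, Y2=1 — eliminated
Only M10 stuck-at-1 reproduces the observed Y1=1, Y2=1.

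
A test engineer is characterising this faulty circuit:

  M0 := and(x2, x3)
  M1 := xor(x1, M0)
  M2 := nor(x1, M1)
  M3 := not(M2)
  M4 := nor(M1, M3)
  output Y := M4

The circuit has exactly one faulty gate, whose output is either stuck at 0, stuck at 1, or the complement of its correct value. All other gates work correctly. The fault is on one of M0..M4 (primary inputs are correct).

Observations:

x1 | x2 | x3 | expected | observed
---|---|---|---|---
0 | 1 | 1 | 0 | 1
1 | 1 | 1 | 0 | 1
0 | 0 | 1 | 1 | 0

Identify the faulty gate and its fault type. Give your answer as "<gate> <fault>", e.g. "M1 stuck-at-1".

Fault-free values for test 1 (x1=0, x2=1, x3=1): M0=1, M1=1, M2=0, M3=1, M4=0, giving Y=0. Observed 1.
Test 1: faults giving observed 1 are {M0 stuck-at-0, M0 inverted output, M1 stuck-at-0, M1 inverted output, M4 stuck-at-1, M4 inverted output}.
Test 2 (x1=1, x2=1, x3=1): fault-free M0=1, M1=0, M2=0, M3=1, M4=0 → 0; observed 1. Eliminates M0 stuck-at-0, M0 inverted output, M1 stuck-at-0, M1 inverted output.
Test 3 (x1=0, x2=0, x3=1): fault-free M0=0, M1=0, M2=1, M3=0, M4=1 → 1; observed 0. Eliminates M4 stuck-at-1.
Only M4 inverted output is consistent with every test.

M4 inverted output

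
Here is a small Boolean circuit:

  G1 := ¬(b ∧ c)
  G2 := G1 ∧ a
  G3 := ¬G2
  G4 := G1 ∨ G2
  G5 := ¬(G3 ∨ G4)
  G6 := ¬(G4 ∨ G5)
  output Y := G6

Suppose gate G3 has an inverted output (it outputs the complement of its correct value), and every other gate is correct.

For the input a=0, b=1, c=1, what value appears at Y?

0

Propagate with G3 forced: G1=0, G2=0, G3=0 [inverted output], G4=0, G5=1, G6=0.
So Y = 0. (Without the fault it would be 1.)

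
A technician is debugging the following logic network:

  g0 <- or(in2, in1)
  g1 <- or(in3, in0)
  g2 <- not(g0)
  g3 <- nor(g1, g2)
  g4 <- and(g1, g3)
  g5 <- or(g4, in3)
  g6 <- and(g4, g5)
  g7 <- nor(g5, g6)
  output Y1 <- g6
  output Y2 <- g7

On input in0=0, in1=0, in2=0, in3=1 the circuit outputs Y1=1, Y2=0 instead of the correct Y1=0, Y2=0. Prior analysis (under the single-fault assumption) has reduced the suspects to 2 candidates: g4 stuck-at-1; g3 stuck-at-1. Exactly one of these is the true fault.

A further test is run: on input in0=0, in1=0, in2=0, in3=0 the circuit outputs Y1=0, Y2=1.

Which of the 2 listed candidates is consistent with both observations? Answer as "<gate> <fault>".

g3 stuck-at-1

Evaluate each candidate on input in0=0, in1=0, in2=0, in3=0:
  g4 stuck-at-1: g0=0, g1=0, g2=1, g3=0, g4=1 [stuck-at-1], g5=1, g6=1, g7=0 → Y1=1, Y2=0 — eliminated
  g3 stuck-at-1: g0=0, g1=0, g2=1, g3=1 [stuck-at-1], g4=0, g5=0, g6=0, g7=1 → Y1=0, Y2=1 — matches
Only g3 stuck-at-1 reproduces the observed Y1=0, Y2=1.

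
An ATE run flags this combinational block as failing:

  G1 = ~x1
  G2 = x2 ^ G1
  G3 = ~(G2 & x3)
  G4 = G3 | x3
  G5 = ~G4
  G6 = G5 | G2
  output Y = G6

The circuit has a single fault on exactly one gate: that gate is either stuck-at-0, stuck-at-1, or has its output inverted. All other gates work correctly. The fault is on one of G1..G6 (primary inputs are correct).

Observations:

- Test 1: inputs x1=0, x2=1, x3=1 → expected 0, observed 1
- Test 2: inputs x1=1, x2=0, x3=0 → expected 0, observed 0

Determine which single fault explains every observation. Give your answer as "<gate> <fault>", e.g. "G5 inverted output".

Fault-free values for test 1 (x1=0, x2=1, x3=1): G1=1, G2=0, G3=1, G4=1, G5=0, G6=0, giving Y=0. Observed 1.
Test 1: faults giving observed 1 are {G1 stuck-at-0, G1 inverted output, G2 stuck-at-1, G2 inverted output, G4 stuck-at-0, G4 inverted output, G5 stuck-at-1, G5 inverted output, G6 stuck-at-1, G6 inverted output}.
Test 2 (x1=1, x2=0, x3=0): fault-free G1=0, G2=0, G3=1, G4=1, G5=0, G6=0 → 0; observed 0. Eliminates G1 inverted output, G2 stuck-at-1, G2 inverted output, G4 stuck-at-0, G4 inverted output, G5 stuck-at-1, G5 inverted output, G6 stuck-at-1, G6 inverted output.
Only G1 stuck-at-0 is consistent with every test.

G1 stuck-at-0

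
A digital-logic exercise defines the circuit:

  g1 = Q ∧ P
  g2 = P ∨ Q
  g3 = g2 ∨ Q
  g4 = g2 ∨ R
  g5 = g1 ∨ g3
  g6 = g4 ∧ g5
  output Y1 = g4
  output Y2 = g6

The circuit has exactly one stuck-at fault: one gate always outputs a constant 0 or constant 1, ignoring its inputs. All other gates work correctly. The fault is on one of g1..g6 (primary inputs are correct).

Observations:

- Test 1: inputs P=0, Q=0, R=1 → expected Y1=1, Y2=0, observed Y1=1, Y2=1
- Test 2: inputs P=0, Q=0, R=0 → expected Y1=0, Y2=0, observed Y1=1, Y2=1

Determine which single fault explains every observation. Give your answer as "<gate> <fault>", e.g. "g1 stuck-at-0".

g2 stuck-at-1

Fault-free values for test 1 (P=0, Q=0, R=1): g1=0, g2=0, g3=0, g4=1, g5=0, g6=0, giving Y1=1, Y2=0. Observed Y1=1, Y2=1.
Test 1: faults giving observed Y1=1, Y2=1 are {g1 stuck-at-1, g2 stuck-at-1, g3 stuck-at-1, g5 stuck-at-1, g6 stuck-at-1}.
Test 2 (P=0, Q=0, R=0): fault-free g1=0, g2=0, g3=0, g4=0, g5=0, g6=0 → Y1=0, Y2=0; observed Y1=1, Y2=1. Eliminates g1 stuck-at-1, g3 stuck-at-1, g5 stuck-at-1, g6 stuck-at-1.
Only g2 stuck-at-1 is consistent with every test.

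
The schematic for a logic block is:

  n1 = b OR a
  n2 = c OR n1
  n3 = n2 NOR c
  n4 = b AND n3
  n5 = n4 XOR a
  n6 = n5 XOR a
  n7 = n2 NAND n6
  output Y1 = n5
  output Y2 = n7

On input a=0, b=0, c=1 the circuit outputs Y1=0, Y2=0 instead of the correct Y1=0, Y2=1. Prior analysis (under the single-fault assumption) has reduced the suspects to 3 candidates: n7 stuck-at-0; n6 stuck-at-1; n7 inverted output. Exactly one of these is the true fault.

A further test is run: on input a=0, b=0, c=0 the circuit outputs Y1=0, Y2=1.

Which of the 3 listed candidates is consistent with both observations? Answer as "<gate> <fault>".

Evaluate each candidate on input a=0, b=0, c=0:
  n7 stuck-at-0: n1=0, n2=0, n3=1, n4=0, n5=0, n6=0, n7=0 [stuck-at-0] → Y1=0, Y2=0 — eliminated
  n6 stuck-at-1: n1=0, n2=0, n3=1, n4=0, n5=0, n6=1 [stuck-at-1], n7=1 → Y1=0, Y2=1 — matches
  n7 inverted output: n1=0, n2=0, n3=1, n4=0, n5=0, n6=0, n7=0 [inverted output] → Y1=0, Y2=0 — eliminated
Only n6 stuck-at-1 reproduces the observed Y1=0, Y2=1.

n6 stuck-at-1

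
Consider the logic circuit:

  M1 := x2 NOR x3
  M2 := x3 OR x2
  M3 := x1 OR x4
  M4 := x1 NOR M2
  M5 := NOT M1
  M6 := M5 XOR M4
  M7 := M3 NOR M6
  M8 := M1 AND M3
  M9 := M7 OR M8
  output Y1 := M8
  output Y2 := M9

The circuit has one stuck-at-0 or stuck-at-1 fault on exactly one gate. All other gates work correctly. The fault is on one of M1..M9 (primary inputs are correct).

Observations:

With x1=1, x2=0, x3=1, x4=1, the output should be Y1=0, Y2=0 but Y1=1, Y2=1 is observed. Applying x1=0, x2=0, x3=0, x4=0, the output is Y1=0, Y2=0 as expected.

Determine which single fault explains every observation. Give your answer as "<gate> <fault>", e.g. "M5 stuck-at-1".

Fault-free values for test 1 (x1=1, x2=0, x3=1, x4=1): M1=0, M2=1, M3=1, M4=0, M5=1, M6=1, M7=0, M8=0, M9=0, giving Y1=0, Y2=0. Observed Y1=1, Y2=1.
Test 1: faults giving observed Y1=1, Y2=1 are {M1 stuck-at-1, M8 stuck-at-1}.
Test 2 (x1=0, x2=0, x3=0, x4=0): fault-free M1=1, M2=0, M3=0, M4=1, M5=0, M6=1, M7=0, M8=0, M9=0 → Y1=0, Y2=0; observed Y1=0, Y2=0. Eliminates M8 stuck-at-1.
Only M1 stuck-at-1 is consistent with every test.

M1 stuck-at-1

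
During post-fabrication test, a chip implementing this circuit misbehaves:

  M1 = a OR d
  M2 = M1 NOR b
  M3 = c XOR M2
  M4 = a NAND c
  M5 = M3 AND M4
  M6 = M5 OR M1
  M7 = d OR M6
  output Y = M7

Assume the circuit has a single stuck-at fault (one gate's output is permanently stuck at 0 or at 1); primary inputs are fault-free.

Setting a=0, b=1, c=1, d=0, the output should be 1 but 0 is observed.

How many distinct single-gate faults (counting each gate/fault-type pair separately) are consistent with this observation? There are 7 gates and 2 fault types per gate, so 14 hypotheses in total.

6

Fault-free: M1=0, M2=0, M3=1, M4=1, M5=1, M6=1, M7=1 → 1. Observed 0.
  M1 stuck-at-0: output 1 ✗
  M1 stuck-at-1: output 1 ✗
  M2 stuck-at-0: output 1 ✗
  M2 stuck-at-1: output 0 ✓
  M3 stuck-at-0: output 0 ✓
  M3 stuck-at-1: output 1 ✗
  M4 stuck-at-0: output 0 ✓
  M4 stuck-at-1: output 1 ✗
  M5 stuck-at-0: output 0 ✓
  M5 stuck-at-1: output 1 ✗
  M6 stuck-at-0: output 0 ✓
  M6 stuck-at-1: output 1 ✗
  M7 stuck-at-0: output 0 ✓
  M7 stuck-at-1: output 1 ✗
Consistent faults: {M2 stuck-at-1, M3 stuck-at-0, M4 stuck-at-0, M5 stuck-at-0, M6 stuck-at-0, M7 stuck-at-0} — 6 in all.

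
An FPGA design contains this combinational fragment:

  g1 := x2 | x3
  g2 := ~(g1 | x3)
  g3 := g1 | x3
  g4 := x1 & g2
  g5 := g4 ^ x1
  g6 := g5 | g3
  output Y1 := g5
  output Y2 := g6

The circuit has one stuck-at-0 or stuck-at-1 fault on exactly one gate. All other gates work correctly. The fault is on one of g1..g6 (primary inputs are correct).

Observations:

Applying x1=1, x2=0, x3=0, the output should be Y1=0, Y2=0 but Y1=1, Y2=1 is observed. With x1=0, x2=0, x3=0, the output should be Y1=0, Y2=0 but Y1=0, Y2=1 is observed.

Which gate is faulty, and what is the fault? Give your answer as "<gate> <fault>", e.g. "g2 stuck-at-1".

g1 stuck-at-1

Fault-free values for test 1 (x1=1, x2=0, x3=0): g1=0, g2=1, g3=0, g4=1, g5=0, g6=0, giving Y1=0, Y2=0. Observed Y1=1, Y2=1.
Test 1: faults giving observed Y1=1, Y2=1 are {g1 stuck-at-1, g2 stuck-at-0, g4 stuck-at-0, g5 stuck-at-1}.
Test 2 (x1=0, x2=0, x3=0): fault-free g1=0, g2=1, g3=0, g4=0, g5=0, g6=0 → Y1=0, Y2=0; observed Y1=0, Y2=1. Eliminates g2 stuck-at-0, g4 stuck-at-0, g5 stuck-at-1.
Only g1 stuck-at-1 is consistent with every test.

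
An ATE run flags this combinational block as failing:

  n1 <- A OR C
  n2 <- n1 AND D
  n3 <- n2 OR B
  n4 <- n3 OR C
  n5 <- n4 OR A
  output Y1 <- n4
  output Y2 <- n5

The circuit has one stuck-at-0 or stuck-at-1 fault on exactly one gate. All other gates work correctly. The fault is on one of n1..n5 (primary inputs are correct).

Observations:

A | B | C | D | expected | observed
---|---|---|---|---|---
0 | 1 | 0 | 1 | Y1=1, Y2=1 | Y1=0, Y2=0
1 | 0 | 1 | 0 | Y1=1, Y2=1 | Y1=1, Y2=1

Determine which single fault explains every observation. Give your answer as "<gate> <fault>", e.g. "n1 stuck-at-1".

n3 stuck-at-0

Fault-free values for test 1 (A=0, B=1, C=0, D=1): n1=0, n2=0, n3=1, n4=1, n5=1, giving Y1=1, Y2=1. Observed Y1=0, Y2=0.
Test 1: faults giving observed Y1=0, Y2=0 are {n3 stuck-at-0, n4 stuck-at-0}.
Test 2 (A=1, B=0, C=1, D=0): fault-free n1=1, n2=0, n3=0, n4=1, n5=1 → Y1=1, Y2=1; observed Y1=1, Y2=1. Eliminates n4 stuck-at-0.
Only n3 stuck-at-0 is consistent with every test.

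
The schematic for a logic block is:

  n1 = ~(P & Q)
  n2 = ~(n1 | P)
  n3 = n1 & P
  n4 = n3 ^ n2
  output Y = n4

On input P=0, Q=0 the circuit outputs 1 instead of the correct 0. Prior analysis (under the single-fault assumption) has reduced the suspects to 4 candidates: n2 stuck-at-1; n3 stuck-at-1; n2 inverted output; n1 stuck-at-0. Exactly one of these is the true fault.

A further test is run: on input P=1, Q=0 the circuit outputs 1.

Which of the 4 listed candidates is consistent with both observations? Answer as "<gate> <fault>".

Evaluate each candidate on input P=1, Q=0:
  n2 stuck-at-1: n1=1, n2=1 [stuck-at-1], n3=1, n4=0 → 0 — eliminated
  n3 stuck-at-1: n1=1, n2=0, n3=1 [stuck-at-1], n4=1 → 1 — matches
  n2 inverted output: n1=1, n2=1 [inverted output], n3=1, n4=0 → 0 — eliminated
  n1 stuck-at-0: n1=0 [stuck-at-0], n2=0, n3=0, n4=0 → 0 — eliminated
Only n3 stuck-at-1 reproduces the observed 1.

n3 stuck-at-1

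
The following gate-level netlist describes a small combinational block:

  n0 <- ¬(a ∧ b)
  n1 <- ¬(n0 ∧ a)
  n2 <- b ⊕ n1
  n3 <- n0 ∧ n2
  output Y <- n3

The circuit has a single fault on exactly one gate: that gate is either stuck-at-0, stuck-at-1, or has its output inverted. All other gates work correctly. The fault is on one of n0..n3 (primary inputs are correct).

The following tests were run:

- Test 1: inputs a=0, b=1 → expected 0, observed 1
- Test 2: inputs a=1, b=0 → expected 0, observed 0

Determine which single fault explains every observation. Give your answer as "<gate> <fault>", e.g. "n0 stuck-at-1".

Fault-free values for test 1 (a=0, b=1): n0=1, n1=1, n2=0, n3=0, giving Y=0. Observed 1.
Test 1: faults giving observed 1 are {n1 stuck-at-0, n1 inverted output, n2 stuck-at-1, n2 inverted output, n3 stuck-at-1, n3 inverted output}.
Test 2 (a=1, b=0): fault-free n0=1, n1=0, n2=0, n3=0 → 0; observed 0. Eliminates n1 inverted output, n2 stuck-at-1, n2 inverted output, n3 stuck-at-1, n3 inverted output.
Only n1 stuck-at-0 is consistent with every test.

n1 stuck-at-0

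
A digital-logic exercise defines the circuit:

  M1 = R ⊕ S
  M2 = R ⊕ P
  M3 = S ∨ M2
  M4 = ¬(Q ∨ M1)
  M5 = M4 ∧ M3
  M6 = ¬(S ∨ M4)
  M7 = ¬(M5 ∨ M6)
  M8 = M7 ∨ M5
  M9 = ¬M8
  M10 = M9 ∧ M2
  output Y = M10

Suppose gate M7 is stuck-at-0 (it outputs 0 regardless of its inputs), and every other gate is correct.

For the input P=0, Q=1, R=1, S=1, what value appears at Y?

1

Propagate with M7 forced: M1=0, M2=1, M3=1, M4=0, M5=0, M6=0, M7=0 [stuck-at-0], M8=0, M9=1, M10=1.
So Y = 1. (Without the fault it would be 0.)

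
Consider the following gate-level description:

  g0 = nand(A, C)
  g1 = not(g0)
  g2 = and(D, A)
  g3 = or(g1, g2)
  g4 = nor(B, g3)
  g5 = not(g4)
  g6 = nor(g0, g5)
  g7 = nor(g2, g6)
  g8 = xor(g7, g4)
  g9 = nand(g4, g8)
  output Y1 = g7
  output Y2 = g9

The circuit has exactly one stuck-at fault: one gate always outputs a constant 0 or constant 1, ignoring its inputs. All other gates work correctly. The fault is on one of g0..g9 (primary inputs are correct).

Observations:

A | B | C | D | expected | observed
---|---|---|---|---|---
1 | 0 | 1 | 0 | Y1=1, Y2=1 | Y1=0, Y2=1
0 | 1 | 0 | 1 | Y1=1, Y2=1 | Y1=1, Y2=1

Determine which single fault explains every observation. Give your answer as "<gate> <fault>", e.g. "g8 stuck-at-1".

g5 stuck-at-0

Fault-free values for test 1 (A=1, B=0, C=1, D=0): g0=0, g1=1, g2=0, g3=1, g4=0, g5=1, g6=0, g7=1, g8=1, g9=1, giving Y1=1, Y2=1. Observed Y1=0, Y2=1.
Test 1: faults giving observed Y1=0, Y2=1 are {g2 stuck-at-1, g5 stuck-at-0, g6 stuck-at-1, g7 stuck-at-0}.
Test 2 (A=0, B=1, C=0, D=1): fault-free g0=1, g1=0, g2=0, g3=0, g4=0, g5=1, g6=0, g7=1, g8=1, g9=1 → Y1=1, Y2=1; observed Y1=1, Y2=1. Eliminates g2 stuck-at-1, g6 stuck-at-1, g7 stuck-at-0.
Only g5 stuck-at-0 is consistent with every test.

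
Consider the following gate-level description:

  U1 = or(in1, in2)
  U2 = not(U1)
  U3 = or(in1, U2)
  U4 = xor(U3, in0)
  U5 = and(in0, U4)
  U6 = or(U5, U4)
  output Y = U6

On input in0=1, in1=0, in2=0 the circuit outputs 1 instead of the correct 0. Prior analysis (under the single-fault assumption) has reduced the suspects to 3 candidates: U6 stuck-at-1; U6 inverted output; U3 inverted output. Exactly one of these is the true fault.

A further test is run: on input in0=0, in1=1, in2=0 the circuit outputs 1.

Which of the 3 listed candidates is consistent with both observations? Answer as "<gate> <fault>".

U6 stuck-at-1

Evaluate each candidate on input in0=0, in1=1, in2=0:
  U6 stuck-at-1: U1=1, U2=0, U3=1, U4=1, U5=0, U6=1 [stuck-at-1] → 1 — matches
  U6 inverted output: U1=1, U2=0, U3=1, U4=1, U5=0, U6=0 [inverted output] → 0 — eliminated
  U3 inverted output: U1=1, U2=0, U3=0 [inverted output], U4=0, U5=0, U6=0 → 0 — eliminated
Only U6 stuck-at-1 reproduces the observed 1.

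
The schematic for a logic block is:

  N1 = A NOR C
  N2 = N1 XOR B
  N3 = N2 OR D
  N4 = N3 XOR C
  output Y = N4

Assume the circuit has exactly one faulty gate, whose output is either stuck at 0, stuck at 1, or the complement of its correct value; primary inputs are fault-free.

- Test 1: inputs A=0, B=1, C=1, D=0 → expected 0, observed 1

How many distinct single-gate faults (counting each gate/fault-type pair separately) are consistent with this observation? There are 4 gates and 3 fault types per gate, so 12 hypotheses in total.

8

Fault-free: N1=0, N2=1, N3=1, N4=0 → 0. Observed 1.
  N1 stuck-at-0: output 0 ✗
  N1 stuck-at-1: output 1 ✓
  N1 inverted output: output 1 ✓
  N2 stuck-at-0: output 1 ✓
  N2 stuck-at-1: output 0 ✗
  N2 inverted output: output 1 ✓
  N3 stuck-at-0: output 1 ✓
  N3 stuck-at-1: output 0 ✗
  N3 inverted output: output 1 ✓
  N4 stuck-at-0: output 0 ✗
  N4 stuck-at-1: output 1 ✓
  N4 inverted output: output 1 ✓
Consistent faults: {N1 stuck-at-1, N1 inverted output, N2 stuck-at-0, N2 inverted output, N3 stuck-at-0, N3 inverted output, N4 stuck-at-1, N4 inverted output} — 8 in all.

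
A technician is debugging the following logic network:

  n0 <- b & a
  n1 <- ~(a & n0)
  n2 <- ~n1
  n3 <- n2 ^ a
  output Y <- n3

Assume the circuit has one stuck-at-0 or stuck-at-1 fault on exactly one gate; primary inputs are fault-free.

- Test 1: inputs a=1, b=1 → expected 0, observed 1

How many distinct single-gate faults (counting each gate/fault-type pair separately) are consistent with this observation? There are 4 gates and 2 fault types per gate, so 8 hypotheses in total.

Fault-free: n0=1, n1=0, n2=1, n3=0 → 0. Observed 1.
  n0 stuck-at-0: output 1 ✓
  n0 stuck-at-1: output 0 ✗
  n1 stuck-at-0: output 0 ✗
  n1 stuck-at-1: output 1 ✓
  n2 stuck-at-0: output 1 ✓
  n2 stuck-at-1: output 0 ✗
  n3 stuck-at-0: output 0 ✗
  n3 stuck-at-1: output 1 ✓
Consistent faults: {n0 stuck-at-0, n1 stuck-at-1, n2 stuck-at-0, n3 stuck-at-1} — 4 in all.

4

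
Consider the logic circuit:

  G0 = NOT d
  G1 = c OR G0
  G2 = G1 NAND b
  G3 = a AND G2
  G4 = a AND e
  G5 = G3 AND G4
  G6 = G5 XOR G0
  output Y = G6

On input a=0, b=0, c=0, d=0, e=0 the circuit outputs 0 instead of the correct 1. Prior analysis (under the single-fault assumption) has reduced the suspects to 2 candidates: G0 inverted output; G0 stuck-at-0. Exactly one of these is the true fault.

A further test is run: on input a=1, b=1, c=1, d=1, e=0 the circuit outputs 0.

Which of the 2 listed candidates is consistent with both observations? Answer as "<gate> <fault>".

Evaluate each candidate on input a=1, b=1, c=1, d=1, e=0:
  G0 inverted output: G0=1 [inverted output], G1=1, G2=0, G3=0, G4=0, G5=0, G6=1 → 1 — eliminated
  G0 stuck-at-0: G0=0 [stuck-at-0], G1=1, G2=0, G3=0, G4=0, G5=0, G6=0 → 0 — matches
Only G0 stuck-at-0 reproduces the observed 0.

G0 stuck-at-0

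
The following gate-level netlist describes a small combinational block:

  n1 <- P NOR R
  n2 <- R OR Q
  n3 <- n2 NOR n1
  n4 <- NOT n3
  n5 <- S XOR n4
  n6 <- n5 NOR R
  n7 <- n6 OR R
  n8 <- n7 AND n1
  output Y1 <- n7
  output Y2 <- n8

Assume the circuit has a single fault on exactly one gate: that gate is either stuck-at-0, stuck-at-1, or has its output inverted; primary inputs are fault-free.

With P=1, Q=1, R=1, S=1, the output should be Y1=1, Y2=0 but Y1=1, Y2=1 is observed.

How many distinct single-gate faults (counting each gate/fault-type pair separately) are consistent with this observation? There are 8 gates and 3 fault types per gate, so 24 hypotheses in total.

4

Fault-free: n1=0, n2=1, n3=0, n4=1, n5=0, n6=0, n7=1, n8=0 → Y1=1, Y2=0. Observed Y1=1, Y2=1.
  n1: stuck-at-1, inverted output ✓; others ✗
  n2: none of the 3 fault types match ✗
  n3: none of the 3 fault types match ✗
  n4: none of the 3 fault types match ✗
  n5: none of the 3 fault types match ✗
  n6: none of the 3 fault types match ✗
  n7: none of the 3 fault types match ✗
  n8: stuck-at-1, inverted output ✓; others ✗
Consistent faults: {n1 stuck-at-1, n1 inverted output, n8 stuck-at-1, n8 inverted output} — 4 in all.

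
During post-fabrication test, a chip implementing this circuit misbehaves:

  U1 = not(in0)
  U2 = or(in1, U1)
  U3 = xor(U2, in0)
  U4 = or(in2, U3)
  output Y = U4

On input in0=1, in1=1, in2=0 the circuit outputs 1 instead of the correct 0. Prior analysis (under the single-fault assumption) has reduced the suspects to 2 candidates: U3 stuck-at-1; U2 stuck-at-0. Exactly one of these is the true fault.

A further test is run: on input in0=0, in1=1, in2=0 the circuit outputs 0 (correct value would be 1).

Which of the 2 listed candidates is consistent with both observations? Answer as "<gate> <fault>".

Evaluate each candidate on input in0=0, in1=1, in2=0:
  U3 stuck-at-1: U1=1, U2=1, U3=1 [stuck-at-1], U4=1 → 1 — eliminated
  U2 stuck-at-0: U1=1, U2=0 [stuck-at-0], U3=0, U4=0 → 0 — matches
Only U2 stuck-at-0 reproduces the observed 0.

U2 stuck-at-0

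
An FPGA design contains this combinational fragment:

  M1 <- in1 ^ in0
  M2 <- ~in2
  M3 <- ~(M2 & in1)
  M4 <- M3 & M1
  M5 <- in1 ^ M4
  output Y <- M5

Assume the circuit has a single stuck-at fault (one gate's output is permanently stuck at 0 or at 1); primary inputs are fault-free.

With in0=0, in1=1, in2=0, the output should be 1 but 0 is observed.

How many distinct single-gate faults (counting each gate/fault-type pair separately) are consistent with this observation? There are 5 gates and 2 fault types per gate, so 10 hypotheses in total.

4

Fault-free: M1=1, M2=1, M3=0, M4=0, M5=1 → 1. Observed 0.
  M1 stuck-at-0: output 1 ✗
  M1 stuck-at-1: output 1 ✗
  M2 stuck-at-0: output 0 ✓
  M2 stuck-at-1: output 1 ✗
  M3 stuck-at-0: output 1 ✗
  M3 stuck-at-1: output 0 ✓
  M4 stuck-at-0: output 1 ✗
  M4 stuck-at-1: output 0 ✓
  M5 stuck-at-0: output 0 ✓
  M5 stuck-at-1: output 1 ✗
Consistent faults: {M2 stuck-at-0, M3 stuck-at-1, M4 stuck-at-1, M5 stuck-at-0} — 4 in all.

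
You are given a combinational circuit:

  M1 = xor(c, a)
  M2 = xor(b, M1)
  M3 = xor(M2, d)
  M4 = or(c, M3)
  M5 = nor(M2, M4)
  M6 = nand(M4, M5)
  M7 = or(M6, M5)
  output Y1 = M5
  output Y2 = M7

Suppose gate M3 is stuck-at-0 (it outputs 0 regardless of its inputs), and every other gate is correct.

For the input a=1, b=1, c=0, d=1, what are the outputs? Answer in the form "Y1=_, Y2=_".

Y1=1, Y2=1

Propagate with M3 forced: M1=1, M2=0, M3=0 [stuck-at-0], M4=0, M5=1, M6=1, M7=1.
So the outputs are Y1=1, Y2=1. (Without the fault they would be Y1=0, Y2=1.)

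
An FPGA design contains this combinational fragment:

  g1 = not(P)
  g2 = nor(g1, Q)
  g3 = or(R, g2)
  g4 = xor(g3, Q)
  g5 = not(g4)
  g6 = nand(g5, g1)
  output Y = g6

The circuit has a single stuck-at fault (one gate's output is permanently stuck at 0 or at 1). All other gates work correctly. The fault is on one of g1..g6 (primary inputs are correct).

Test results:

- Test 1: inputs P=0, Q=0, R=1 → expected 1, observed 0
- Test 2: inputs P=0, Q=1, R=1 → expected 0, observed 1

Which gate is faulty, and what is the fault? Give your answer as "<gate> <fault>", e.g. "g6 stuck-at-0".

Fault-free values for test 1 (P=0, Q=0, R=1): g1=1, g2=0, g3=1, g4=1, g5=0, g6=1, giving Y=1. Observed 0.
Test 1: faults giving observed 0 are {g3 stuck-at-0, g4 stuck-at-0, g5 stuck-at-1, g6 stuck-at-0}.
Test 2 (P=0, Q=1, R=1): fault-free g1=1, g2=0, g3=1, g4=0, g5=1, g6=0 → 0; observed 1. Eliminates g4 stuck-at-0, g5 stuck-at-1, g6 stuck-at-0.
Only g3 stuck-at-0 is consistent with every test.

g3 stuck-at-0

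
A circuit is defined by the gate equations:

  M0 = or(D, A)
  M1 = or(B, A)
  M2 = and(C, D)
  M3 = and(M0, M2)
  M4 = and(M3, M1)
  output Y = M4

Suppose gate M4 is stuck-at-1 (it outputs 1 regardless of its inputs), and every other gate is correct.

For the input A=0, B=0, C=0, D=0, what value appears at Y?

Propagate with M4 forced: M0=0, M1=0, M2=0, M3=0, M4=1 [stuck-at-1].
So Y = 1. (Without the fault it would be 0.)

1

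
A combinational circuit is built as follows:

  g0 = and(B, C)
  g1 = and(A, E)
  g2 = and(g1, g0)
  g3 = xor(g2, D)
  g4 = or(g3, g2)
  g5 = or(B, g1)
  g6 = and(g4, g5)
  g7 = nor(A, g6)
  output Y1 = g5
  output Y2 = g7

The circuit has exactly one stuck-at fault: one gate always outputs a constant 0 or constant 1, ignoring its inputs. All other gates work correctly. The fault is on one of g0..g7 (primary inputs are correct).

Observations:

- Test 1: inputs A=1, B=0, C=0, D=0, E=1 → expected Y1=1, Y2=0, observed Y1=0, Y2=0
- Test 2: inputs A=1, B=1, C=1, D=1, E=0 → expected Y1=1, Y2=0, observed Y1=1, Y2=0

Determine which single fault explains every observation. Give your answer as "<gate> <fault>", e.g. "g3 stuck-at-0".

Fault-free values for test 1 (A=1, B=0, C=0, D=0, E=1): g0=0, g1=1, g2=0, g3=0, g4=0, g5=1, g6=0, g7=0, giving Y1=1, Y2=0. Observed Y1=0, Y2=0.
Test 1: faults giving observed Y1=0, Y2=0 are {g1 stuck-at-0, g5 stuck-at-0}.
Test 2 (A=1, B=1, C=1, D=1, E=0): fault-free g0=1, g1=0, g2=0, g3=1, g4=1, g5=1, g6=1, g7=0 → Y1=1, Y2=0; observed Y1=1, Y2=0. Eliminates g5 stuck-at-0.
Only g1 stuck-at-0 is consistent with every test.

g1 stuck-at-0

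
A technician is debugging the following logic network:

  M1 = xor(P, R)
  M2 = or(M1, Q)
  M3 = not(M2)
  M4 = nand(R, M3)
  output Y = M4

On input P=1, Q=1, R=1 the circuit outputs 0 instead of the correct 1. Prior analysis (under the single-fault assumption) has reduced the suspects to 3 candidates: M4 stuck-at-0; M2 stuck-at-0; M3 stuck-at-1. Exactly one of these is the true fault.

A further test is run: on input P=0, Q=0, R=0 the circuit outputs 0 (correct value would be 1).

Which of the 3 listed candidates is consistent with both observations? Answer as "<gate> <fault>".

M4 stuck-at-0

Evaluate each candidate on input P=0, Q=0, R=0:
  M4 stuck-at-0: M1=0, M2=0, M3=1, M4=0 [stuck-at-0] → 0 — matches
  M2 stuck-at-0: M1=0, M2=0 [stuck-at-0], M3=1, M4=1 → 1 — eliminated
  M3 stuck-at-1: M1=0, M2=0, M3=1 [stuck-at-1], M4=1 → 1 — eliminated
Only M4 stuck-at-0 reproduces the observed 0.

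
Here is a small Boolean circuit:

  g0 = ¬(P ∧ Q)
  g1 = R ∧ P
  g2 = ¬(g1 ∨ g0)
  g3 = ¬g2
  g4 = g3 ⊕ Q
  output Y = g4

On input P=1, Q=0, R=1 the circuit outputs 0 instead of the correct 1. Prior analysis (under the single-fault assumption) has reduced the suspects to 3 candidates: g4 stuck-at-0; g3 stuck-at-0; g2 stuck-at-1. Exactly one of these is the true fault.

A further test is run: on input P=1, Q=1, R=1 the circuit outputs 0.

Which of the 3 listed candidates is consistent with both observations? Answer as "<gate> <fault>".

g4 stuck-at-0

Evaluate each candidate on input P=1, Q=1, R=1:
  g4 stuck-at-0: g0=0, g1=1, g2=0, g3=1, g4=0 [stuck-at-0] → 0 — matches
  g3 stuck-at-0: g0=0, g1=1, g2=0, g3=0 [stuck-at-0], g4=1 → 1 — eliminated
  g2 stuck-at-1: g0=0, g1=1, g2=1 [stuck-at-1], g3=0, g4=1 → 1 — eliminated
Only g4 stuck-at-0 reproduces the observed 0.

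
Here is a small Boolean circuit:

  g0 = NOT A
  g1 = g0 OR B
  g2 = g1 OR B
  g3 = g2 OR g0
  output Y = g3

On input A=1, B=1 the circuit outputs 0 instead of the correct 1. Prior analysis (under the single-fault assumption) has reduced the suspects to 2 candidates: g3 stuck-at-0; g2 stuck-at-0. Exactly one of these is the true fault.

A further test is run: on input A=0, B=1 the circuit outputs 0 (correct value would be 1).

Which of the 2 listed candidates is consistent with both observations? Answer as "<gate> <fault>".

g3 stuck-at-0

Evaluate each candidate on input A=0, B=1:
  g3 stuck-at-0: g0=1, g1=1, g2=1, g3=0 [stuck-at-0] → 0 — matches
  g2 stuck-at-0: g0=1, g1=1, g2=0 [stuck-at-0], g3=1 → 1 — eliminated
Only g3 stuck-at-0 reproduces the observed 0.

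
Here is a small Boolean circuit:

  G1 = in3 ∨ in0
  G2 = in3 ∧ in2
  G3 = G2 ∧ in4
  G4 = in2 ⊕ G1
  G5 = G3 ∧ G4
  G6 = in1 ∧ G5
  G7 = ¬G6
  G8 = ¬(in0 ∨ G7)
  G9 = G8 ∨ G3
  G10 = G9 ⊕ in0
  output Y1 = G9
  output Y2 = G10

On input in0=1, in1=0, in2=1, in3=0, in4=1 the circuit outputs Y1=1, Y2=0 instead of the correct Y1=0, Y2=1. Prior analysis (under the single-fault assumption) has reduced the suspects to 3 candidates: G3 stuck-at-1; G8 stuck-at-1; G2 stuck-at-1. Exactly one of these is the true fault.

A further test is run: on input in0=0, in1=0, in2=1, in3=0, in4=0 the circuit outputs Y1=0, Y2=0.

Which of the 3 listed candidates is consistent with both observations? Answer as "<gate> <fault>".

Evaluate each candidate on input in0=0, in1=0, in2=1, in3=0, in4=0:
  G3 stuck-at-1: G1=0, G2=0, G3=1 [stuck-at-1], G4=1, G5=1, G6=0, G7=1, G8=0, G9=1, G10=1 → Y1=1, Y2=1 — eliminated
  G8 stuck-at-1: G1=0, G2=0, G3=0, G4=1, G5=0, G6=0, G7=1, G8=1 [stuck-at-1], G9=1, G10=1 → Y1=1, Y2=1 — eliminated
  G2 stuck-at-1: G1=0, G2=1 [stuck-at-1], G3=0, G4=1, G5=0, G6=0, G7=1, G8=0, G9=0, G10=0 → Y1=0, Y2=0 — matches
Only G2 stuck-at-1 reproduces the observed Y1=0, Y2=0.

G2 stuck-at-1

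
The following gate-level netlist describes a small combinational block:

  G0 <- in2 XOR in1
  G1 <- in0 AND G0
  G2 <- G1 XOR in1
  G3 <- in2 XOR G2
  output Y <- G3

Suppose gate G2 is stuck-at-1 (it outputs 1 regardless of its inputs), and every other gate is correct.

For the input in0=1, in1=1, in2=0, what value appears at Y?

Propagate with G2 forced: G0=1, G1=1, G2=1 [stuck-at-1], G3=1.
So Y = 1. (Without the fault it would be 0.)

1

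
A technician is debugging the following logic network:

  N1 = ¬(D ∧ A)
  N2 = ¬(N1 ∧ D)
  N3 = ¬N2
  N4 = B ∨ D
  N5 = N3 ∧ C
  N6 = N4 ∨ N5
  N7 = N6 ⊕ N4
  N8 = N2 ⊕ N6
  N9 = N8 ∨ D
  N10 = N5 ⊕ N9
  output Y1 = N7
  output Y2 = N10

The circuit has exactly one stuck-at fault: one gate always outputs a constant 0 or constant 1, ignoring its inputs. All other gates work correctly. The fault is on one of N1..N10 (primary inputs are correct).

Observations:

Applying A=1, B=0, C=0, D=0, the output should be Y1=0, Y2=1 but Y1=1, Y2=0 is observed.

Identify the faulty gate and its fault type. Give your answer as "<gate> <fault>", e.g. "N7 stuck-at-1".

N6 stuck-at-1

Fault-free values for test 1 (A=1, B=0, C=0, D=0): N1=1, N2=1, N3=0, N4=0, N5=0, N6=0, N7=0, N8=1, N9=1, N10=1, giving Y1=0, Y2=1. Observed Y1=1, Y2=0.
Test 1: faults giving observed Y1=1, Y2=0 are {N6 stuck-at-1}.
Only N6 stuck-at-1 is consistent with every test.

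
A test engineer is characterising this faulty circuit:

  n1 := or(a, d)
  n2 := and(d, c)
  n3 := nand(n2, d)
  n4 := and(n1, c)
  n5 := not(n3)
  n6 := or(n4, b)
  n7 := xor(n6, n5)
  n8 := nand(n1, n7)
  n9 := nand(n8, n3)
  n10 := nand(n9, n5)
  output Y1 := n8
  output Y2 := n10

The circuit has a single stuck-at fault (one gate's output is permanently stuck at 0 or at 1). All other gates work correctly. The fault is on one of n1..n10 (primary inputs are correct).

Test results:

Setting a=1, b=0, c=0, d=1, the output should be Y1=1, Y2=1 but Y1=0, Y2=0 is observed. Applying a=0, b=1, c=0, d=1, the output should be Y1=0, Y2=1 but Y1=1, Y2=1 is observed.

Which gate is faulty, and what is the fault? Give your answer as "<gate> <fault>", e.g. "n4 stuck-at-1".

n5 stuck-at-1

Fault-free values for test 1 (a=1, b=0, c=0, d=1): n1=1, n2=0, n3=1, n4=0, n5=0, n6=0, n7=0, n8=1, n9=0, n10=1, giving Y1=1, Y2=1. Observed Y1=0, Y2=0.
Test 1: faults giving observed Y1=0, Y2=0 are {n2 stuck-at-1, n3 stuck-at-0, n5 stuck-at-1}.
Test 2 (a=0, b=1, c=0, d=1): fault-free n1=1, n2=0, n3=1, n4=0, n5=0, n6=1, n7=1, n8=0, n9=1, n10=1 → Y1=0, Y2=1; observed Y1=1, Y2=1. Eliminates n2 stuck-at-1, n3 stuck-at-0.
Only n5 stuck-at-1 is consistent with every test.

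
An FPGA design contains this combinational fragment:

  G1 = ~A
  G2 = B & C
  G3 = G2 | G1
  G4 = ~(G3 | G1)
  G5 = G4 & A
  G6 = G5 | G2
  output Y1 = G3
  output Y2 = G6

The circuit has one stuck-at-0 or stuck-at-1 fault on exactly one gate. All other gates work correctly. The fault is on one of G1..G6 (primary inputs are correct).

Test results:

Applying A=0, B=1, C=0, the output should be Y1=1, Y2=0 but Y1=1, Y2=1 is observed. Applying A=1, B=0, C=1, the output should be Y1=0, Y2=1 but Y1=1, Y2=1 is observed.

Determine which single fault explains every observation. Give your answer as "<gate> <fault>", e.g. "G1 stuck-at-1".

G2 stuck-at-1

Fault-free values for test 1 (A=0, B=1, C=0): G1=1, G2=0, G3=1, G4=0, G5=0, G6=0, giving Y1=1, Y2=0. Observed Y1=1, Y2=1.
Test 1: faults giving observed Y1=1, Y2=1 are {G2 stuck-at-1, G5 stuck-at-1, G6 stuck-at-1}.
Test 2 (A=1, B=0, C=1): fault-free G1=0, G2=0, G3=0, G4=1, G5=1, G6=1 → Y1=0, Y2=1; observed Y1=1, Y2=1. Eliminates G5 stuck-at-1, G6 stuck-at-1.
Only G2 stuck-at-1 is consistent with every test.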